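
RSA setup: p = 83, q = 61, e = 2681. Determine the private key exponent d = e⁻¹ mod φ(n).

4241

φ(n) = (p−1)(q−1) = 82·60 = 4920.
Need d with 2681·d ≡ 1 (mod 4920). Apply the extended Euclidean algorithm:
4920 = 1*2681 + 2239
2681 = 1*2239 + 442
2239 = 5*442 + 29
442 = 15*29 + 7
29 = 4*7 + 1
7 = 7*1 + 0
Back-substitute:
1 = 29 − 4·7
1 = −4·442 + 61·29
1 = 61·2239 − 309·442
1 = −309·2681 + 370·2239
1 = 370·4920 − 679·2681
So 2681·(-679) ≡ 1 (mod 4920), hence d ≡ -679 ≡ 4241 (mod 4920).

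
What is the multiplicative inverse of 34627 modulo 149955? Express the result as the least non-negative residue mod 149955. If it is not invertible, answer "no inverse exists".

128458

gcd(149955, 34627) by repeated division:
149955 = 4×34627 + 11447
34627 = 3×11447 + 286
11447 = 40×286 + 7
286 = 40×7 + 6
7 = 1×6 + 1
6 = 6×1 + 0
The gcd is 1. Working backward:
1 = 7 − 6
1 = −286 + 41·7
1 = 41·11447 − 1641·286
1 = −1641·34627 + 4964·11447
1 = 4964·149955 − 21497·34627
Hence 34627⁻¹ ≡ -21497 ≡ 128458 (mod 149955).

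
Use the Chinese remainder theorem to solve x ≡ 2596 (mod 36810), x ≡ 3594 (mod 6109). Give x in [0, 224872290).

14652976

Write x = 2596 + 36810·k. Then 36810·k ≡ 3594 − 2596 ≡ 998 (mod 6109).
Need 36810⁻¹ mod 6109. Extended Euclid on (6109, 156):
6109 = 39×156 + 25
156 = 6×25 + 6
25 = 4×6 + 1
6 = 6×1 + 0
Back-substitute:
1 = 25 − 4·6
1 = −4·156 + 25·25
1 = 25·6109 − 979·156
36810⁻¹ ≡ 5130 (mod 6109), so k ≡ 5130·998 ≡ 398 (mod 6109).
x = 2596 + 36810·398 = 14652976.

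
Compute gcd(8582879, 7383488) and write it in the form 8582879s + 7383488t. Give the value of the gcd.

1

Apply Euclid's algorithm to 8582879 and 7383488:
8582879 = 1·7383488 + 1199391
7383488 = 6·1199391 + 187142
1199391 = 6·187142 + 76539
187142 = 2·76539 + 34064
76539 = 2·34064 + 8411
34064 = 4·8411 + 420
8411 = 20·420 + 11
420 = 38·11 + 2
11 = 5·2 + 1
2 = 2·1 + 0
gcd(8582879, 7383488) = 1.
Working backward:
1 = 11 − 5·2
1 = −5·420 + 191·11
1 = 191·8411 − 3825·420
1 = −3825·34064 + 15491·8411
1 = 15491·76539 − 34807·34064
1 = −34807·187142 + 85105·76539
1 = 85105·1199391 − 545437·187142
1 = −545437·7383488 + 3357727·1199391
1 = 3357727·8582879 − 3903164·7383488
So 1 = (3357727)·8582879 + (-3903164)·7383488.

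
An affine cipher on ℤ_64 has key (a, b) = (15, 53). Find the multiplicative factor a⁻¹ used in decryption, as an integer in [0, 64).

47

Run Euclid on (64, 15):
64 = 4·15 + 4
15 = 3·4 + 3
4 = 1·3 + 1
3 = 3·1 + 0
Since gcd(15, 64) = 1, back-substitute to write 1 as a combination:
1 = 4 − 3
1 = −15 + 4·4
1 = 4·64 − 17·15
So 15·(-17) ≡ 1 (mod 64), and -17 ≡ 47 (mod 64).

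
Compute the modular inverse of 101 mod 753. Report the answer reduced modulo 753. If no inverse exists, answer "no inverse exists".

Apply the Euclidean algorithm to 753 and 101:
753 = 7*101 + 46
101 = 2*46 + 9
46 = 5*9 + 1
9 = 9*1 + 0
Since gcd(101, 753) = 1, back-substitute to write 1 as a combination:
1 = 46 − 5·9
1 = −5·101 + 11·46
1 = 11·753 − 82·101
Hence 101⁻¹ ≡ -82 ≡ 671 (mod 753).

671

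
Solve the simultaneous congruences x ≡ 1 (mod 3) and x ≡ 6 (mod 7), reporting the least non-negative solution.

13

Write x = 1 + 3·k. Then 3·k ≡ 6 − 1 ≡ 5 (mod 7).
Need 3⁻¹ mod 7. Extended Euclid on (7, 3):
7 = 2·3 + 1
3 = 3·1 + 0
Back-substitute:
1 = 7 − 2·3
3⁻¹ ≡ 5 (mod 7), so k ≡ 5·5 ≡ 4 (mod 7).
x = 1 + 3·4 = 13.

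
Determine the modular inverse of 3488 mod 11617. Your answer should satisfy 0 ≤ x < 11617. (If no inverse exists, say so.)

10015

Extended Euclidean algorithm:
11617 = 3·3488 + 1153
3488 = 3·1153 + 29
1153 = 39·29 + 22
29 = 1·22 + 7
22 = 3·7 + 1
7 = 7·1 + 0
Since gcd(3488, 11617) = 1, back-substitute to write 1 as a combination:
1 = 22 − 3·7
1 = −3·29 + 4·22
1 = 4·1153 − 159·29
1 = −159·3488 + 481·1153
1 = 481·11617 − 1602·3488
Hence 3488⁻¹ ≡ -1602 ≡ 10015 (mod 11617).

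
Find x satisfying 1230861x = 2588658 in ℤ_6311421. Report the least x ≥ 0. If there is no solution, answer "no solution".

272675

First find gcd(1230861, 6311421):
6311421 = 5×1230861 + 157116
1230861 = 7×157116 + 131049
157116 = 1×131049 + 26067
131049 = 5×26067 + 714
26067 = 36×714 + 363
714 = 1×363 + 351
363 = 1×351 + 12
351 = 29×12 + 3
12 = 4×3 + 0
gcd = 3 and 3 | 2588658, so solutions exist. Divide through by 3: 410287x ≡ 862886 (mod 2103807).
Now find 410287⁻¹ mod 2103807:
2103807 = 5·410287 + 52372
410287 = 7·52372 + 43683
52372 = 1·43683 + 8689
43683 = 5·8689 + 238
8689 = 36·238 + 121
238 = 1·121 + 117
121 = 1·117 + 4
117 = 29·4 + 1
4 = 4·1 + 0
Back-substitute:
1 = 117 − 29·4
1 = −29·121 + 30·117
1 = 30·238 − 59·121
1 = −59·8689 + 2154·238
1 = 2154·43683 − 10829·8689
1 = −10829·52372 + 12983·43683
1 = 12983·410287 − 101710·52372
1 = −101710·2103807 + 521533·410287
So 410287⁻¹ ≡ 521533 (mod 2103807).
Then x ≡ 521533·862886 ≡ 272675 (mod 2103807); the smallest non-negative solution is x = 272675.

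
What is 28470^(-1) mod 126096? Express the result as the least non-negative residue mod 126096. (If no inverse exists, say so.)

Compute gcd(28470, 126096):
126096 = 4·28470 + 12216
28470 = 2·12216 + 4038
12216 = 3·4038 + 102
4038 = 39·102 + 60
102 = 1·60 + 42
60 = 1·42 + 18
42 = 2·18 + 6
18 = 3·6 + 0
gcd(28470, 126096) = 6 ≠ 1, so 28470 has no multiplicative inverse modulo 126096.

no inverse exists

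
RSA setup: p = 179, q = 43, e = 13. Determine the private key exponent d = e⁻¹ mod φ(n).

φ(n) = (p−1)(q−1) = 178·42 = 7476.
Need d with 13·d ≡ 1 (mod 7476). Apply the extended Euclidean algorithm:
7476 = 575·13 + 1
13 = 13·1 + 0
Back-substitute:
1 = 7476 − 575·13
So 13·(-575) ≡ 1 (mod 7476), hence d ≡ -575 ≡ 6901 (mod 7476).

6901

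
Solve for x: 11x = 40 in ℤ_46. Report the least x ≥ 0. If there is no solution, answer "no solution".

First find gcd(11, 46):
46 = 4*11 + 2
11 = 5*2 + 1
2 = 2*1 + 0
gcd = 1, so a unique solution mod 46 exists.
Back-substitute for the Bézout coefficients:
1 = 11 − 5·2
1 = −5·46 + 21·11
So 11·(21) ≡ 1 (mod 46), giving 11⁻¹ ≡ 21.
x ≡ 11⁻¹·40 ≡ 21·40 ≡ 12 (mod 46).

12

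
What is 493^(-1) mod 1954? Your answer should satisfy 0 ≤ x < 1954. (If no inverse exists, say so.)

gcd(1954, 493) by repeated division:
1954 = 3*493 + 475
493 = 1*475 + 18
475 = 26*18 + 7
18 = 2*7 + 4
7 = 1*4 + 3
4 = 1*3 + 1
3 = 3*1 + 0
gcd = 1, so the inverse exists. Back-substitute:
1 = 4 − 3
1 = −7 + 2·4
1 = 2·18 − 5·7
1 = −5·475 + 132·18
1 = 132·493 − 137·475
1 = −137·1954 + 543·493
So 493·543 ≡ 1 (mod 1954).

543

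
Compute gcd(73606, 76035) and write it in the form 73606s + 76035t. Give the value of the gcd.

Apply Euclid's algorithm to 76035 and 73606:
76035 = 1*73606 + 2429
73606 = 30*2429 + 736
2429 = 3*736 + 221
736 = 3*221 + 73
221 = 3*73 + 2
73 = 36*2 + 1
2 = 2*1 + 0
gcd(73606, 76035) = 1.
Working backward:
1 = 73 − 36·2
1 = −36·221 + 109·73
1 = 109·736 − 363·221
1 = −363·2429 + 1198·736
1 = 1198·73606 − 36303·2429
1 = −36303·76035 + 37501·73606
So 1 = (-36303)·76035 + (37501)·73606.

1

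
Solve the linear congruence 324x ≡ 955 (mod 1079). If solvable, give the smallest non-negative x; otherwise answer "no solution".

First find gcd(324, 1079):
1079 = 3×324 + 107
324 = 3×107 + 3
107 = 35×3 + 2
3 = 1×2 + 1
2 = 2×1 + 0
gcd = 1, so a unique solution mod 1079 exists.
Back-substitute for the Bézout coefficients:
1 = 3 − 2
1 = −107 + 36·3
1 = 36·324 − 109·107
1 = −109·1079 + 363·324
So 324·(363) ≡ 1 (mod 1079), giving 324⁻¹ ≡ 363.
x ≡ 324⁻¹·955 ≡ 363·955 ≡ 306 (mod 1079).

306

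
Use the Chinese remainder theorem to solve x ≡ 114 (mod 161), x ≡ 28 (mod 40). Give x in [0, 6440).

Write x = 114 + 161·k. Then 161·k ≡ 28 − 114 ≡ 34 (mod 40).
Need 161⁻¹ mod 40. Extended Euclid on (40, 1):
40 = 40×1 + 0
161⁻¹ ≡ 1 (mod 40), so k ≡ 1·34 ≡ 34 (mod 40).
x = 114 + 161·34 = 5588.

5588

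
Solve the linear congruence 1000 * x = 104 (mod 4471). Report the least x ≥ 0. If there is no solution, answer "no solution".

787

First find gcd(1000, 4471):
4471 = 4×1000 + 471
1000 = 2×471 + 58
471 = 8×58 + 7
58 = 8×7 + 2
7 = 3×2 + 1
2 = 2×1 + 0
gcd = 1, so a unique solution mod 4471 exists.
Back-substitute for the Bézout coefficients:
1 = 7 − 3·2
1 = −3·58 + 25·7
1 = 25·471 − 203·58
1 = −203·1000 + 431·471
1 = 431·4471 − 1927·1000
So 1000·(-1927) ≡ 1 (mod 4471), giving 1000⁻¹ ≡ 2544.
x ≡ 1000⁻¹·104 ≡ 2544·104 ≡ 787 (mod 4471).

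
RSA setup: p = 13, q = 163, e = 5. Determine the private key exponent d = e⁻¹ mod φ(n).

389

φ(n) = (p−1)(q−1) = 12·162 = 1944.
Need d with 5·d ≡ 1 (mod 1944). Apply the extended Euclidean algorithm:
1944 = 388·5 + 4
5 = 1·4 + 1
4 = 4·1 + 0
Back-substitute:
1 = 5 − 4
1 = −1944 + 389·5
So 5·389 ≡ 1 (mod 1944), hence d = 389.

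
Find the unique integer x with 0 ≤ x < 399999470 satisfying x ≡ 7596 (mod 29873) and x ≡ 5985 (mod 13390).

Write x = 7596 + 29873·k. Then 29873·k ≡ 5985 − 7596 ≡ 11779 (mod 13390).
Need 29873⁻¹ mod 13390. Extended Euclid on (13390, 3093):
13390 = 4*3093 + 1018
3093 = 3*1018 + 39
1018 = 26*39 + 4
39 = 9*4 + 3
4 = 1*3 + 1
3 = 3*1 + 0
Back-substitute:
1 = 4 − 3
1 = −39 + 10·4
1 = 10·1018 − 261·39
1 = −261·3093 + 793·1018
1 = 793·13390 − 3433·3093
29873⁻¹ ≡ 9957 (mod 13390), so k ≡ 9957·11779 ≡ 493 (mod 13390).
x = 7596 + 29873·493 = 14734985.

14734985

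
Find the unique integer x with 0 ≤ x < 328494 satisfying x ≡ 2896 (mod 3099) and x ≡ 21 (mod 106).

Write x = 2896 + 3099·k. Then 3099·k ≡ 21 − 2896 ≡ 93 (mod 106).
Need 3099⁻¹ mod 106. Extended Euclid on (106, 25):
106 = 4×25 + 6
25 = 4×6 + 1
6 = 6×1 + 0
Back-substitute:
1 = 25 − 4·6
1 = −4·106 + 17·25
3099⁻¹ ≡ 17 (mod 106), so k ≡ 17·93 ≡ 97 (mod 106).
x = 2896 + 3099·97 = 303499.

303499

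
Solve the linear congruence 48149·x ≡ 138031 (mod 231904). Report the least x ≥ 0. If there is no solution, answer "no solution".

46611

First find gcd(48149, 231904):
231904 = 4·48149 + 39308
48149 = 1·39308 + 8841
39308 = 4·8841 + 3944
8841 = 2·3944 + 953
3944 = 4·953 + 132
953 = 7·132 + 29
132 = 4·29 + 16
29 = 1·16 + 13
16 = 1·13 + 3
13 = 4·3 + 1
3 = 3·1 + 0
gcd = 1, so a unique solution mod 231904 exists.
Back-substitute for the Bézout coefficients:
1 = 13 − 4·3
1 = −4·16 + 5·13
1 = 5·29 − 9·16
1 = −9·132 + 41·29
1 = 41·953 − 296·132
1 = −296·3944 + 1225·953
1 = 1225·8841 − 2746·3944
1 = −2746·39308 + 12209·8841
1 = 12209·48149 − 14955·39308
1 = −14955·231904 + 72029·48149
So 48149·(72029) ≡ 1 (mod 231904), giving 48149⁻¹ ≡ 72029.
x ≡ 48149⁻¹·138031 ≡ 72029·138031 ≡ 46611 (mod 231904).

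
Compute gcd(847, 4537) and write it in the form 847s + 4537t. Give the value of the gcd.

Repeated division:
4537 = 5*847 + 302
847 = 2*302 + 243
302 = 1*243 + 59
243 = 4*59 + 7
59 = 8*7 + 3
7 = 2*3 + 1
3 = 3*1 + 0
gcd(847, 4537) = 1.
Working backward:
1 = 7 − 2·3
1 = −2·59 + 17·7
1 = 17·243 − 70·59
1 = −70·302 + 87·243
1 = 87·847 − 244·302
1 = −244·4537 + 1307·847
So 1 = (-244)·4537 + (1307)·847.

1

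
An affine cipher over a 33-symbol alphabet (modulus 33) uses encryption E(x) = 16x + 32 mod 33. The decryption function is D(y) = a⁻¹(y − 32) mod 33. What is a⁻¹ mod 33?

31

gcd(33, 16) by repeated division:
33 = 2×16 + 1
16 = 16×1 + 0
The gcd is 1. Working backward:
1 = 33 − 2·16
So 16·(-2) ≡ 1 (mod 33), and -2 ≡ 31 (mod 33).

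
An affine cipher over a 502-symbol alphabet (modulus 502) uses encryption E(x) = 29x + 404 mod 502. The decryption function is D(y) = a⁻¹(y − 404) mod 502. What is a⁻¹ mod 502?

Apply the Euclidean algorithm to 502 and 29:
502 = 17*29 + 9
29 = 3*9 + 2
9 = 4*2 + 1
2 = 2*1 + 0
The gcd is 1. Working backward:
1 = 9 − 4·2
1 = −4·29 + 13·9
1 = 13·502 − 225·29
Hence 29⁻¹ ≡ -225 ≡ 277 (mod 502).

277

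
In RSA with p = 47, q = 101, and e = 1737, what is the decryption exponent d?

4073

φ(n) = (p−1)(q−1) = 46·100 = 4600.
Need d with 1737·d ≡ 1 (mod 4600). Apply the extended Euclidean algorithm:
4600 = 2·1737 + 1126
1737 = 1·1126 + 611
1126 = 1·611 + 515
611 = 1·515 + 96
515 = 5·96 + 35
96 = 2·35 + 26
35 = 1·26 + 9
26 = 2·9 + 8
9 = 1·8 + 1
8 = 8·1 + 0
Back-substitute:
1 = 9 − 8
1 = −26 + 3·9
1 = 3·35 − 4·26
1 = −4·96 + 11·35
1 = 11·515 − 59·96
1 = −59·611 + 70·515
1 = 70·1126 − 129·611
1 = −129·1737 + 199·1126
1 = 199·4600 − 527·1737
So 1737·(-527) ≡ 1 (mod 4600), hence d ≡ -527 ≡ 4073 (mod 4600).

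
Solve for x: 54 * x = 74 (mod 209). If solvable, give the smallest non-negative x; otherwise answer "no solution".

102

First find gcd(54, 209):
209 = 3·54 + 47
54 = 1·47 + 7
47 = 6·7 + 5
7 = 1·5 + 2
5 = 2·2 + 1
2 = 2·1 + 0
gcd = 1, so a unique solution mod 209 exists.
Back-substitute for the Bézout coefficients:
1 = 5 − 2·2
1 = −2·7 + 3·5
1 = 3·47 − 20·7
1 = −20·54 + 23·47
1 = 23·209 − 89·54
So 54·(-89) ≡ 1 (mod 209), giving 54⁻¹ ≡ 120.
x ≡ 54⁻¹·74 ≡ 120·74 ≡ 102 (mod 209).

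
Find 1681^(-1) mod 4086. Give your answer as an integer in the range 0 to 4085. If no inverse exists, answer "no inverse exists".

Run Euclid on (4086, 1681):
4086 = 2×1681 + 724
1681 = 2×724 + 233
724 = 3×233 + 25
233 = 9×25 + 8
25 = 3×8 + 1
8 = 8×1 + 0
gcd = 1, so the inverse exists. Back-substitute:
1 = 25 − 3·8
1 = −3·233 + 28·25
1 = 28·724 − 87·233
1 = −87·1681 + 202·724
1 = 202·4086 − 491·1681
So 1681·(-491) ≡ 1 (mod 4086), and -491 ≡ 3595 (mod 4086).

3595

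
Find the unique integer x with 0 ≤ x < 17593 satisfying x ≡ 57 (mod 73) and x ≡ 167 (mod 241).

Write x = 57 + 73·k. Then 73·k ≡ 167 − 57 ≡ 110 (mod 241).
Need 73⁻¹ mod 241. Extended Euclid on (241, 73):
241 = 3·73 + 22
73 = 3·22 + 7
22 = 3·7 + 1
7 = 7·1 + 0
Back-substitute:
1 = 22 − 3·7
1 = −3·73 + 10·22
1 = 10·241 − 33·73
73⁻¹ ≡ 208 (mod 241), so k ≡ 208·110 ≡ 226 (mod 241).
x = 57 + 73·226 = 16555.

16555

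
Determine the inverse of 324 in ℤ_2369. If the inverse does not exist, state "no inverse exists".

Apply the Euclidean algorithm to 2369 and 324:
2369 = 7·324 + 101
324 = 3·101 + 21
101 = 4·21 + 17
21 = 1·17 + 4
17 = 4·4 + 1
4 = 4·1 + 0
Since gcd(324, 2369) = 1, back-substitute to write 1 as a combination:
1 = 17 − 4·4
1 = −4·21 + 5·17
1 = 5·101 − 24·21
1 = −24·324 + 77·101
1 = 77·2369 − 563·324
Thus 324·(-563) ≡ 1 (mod 2369); reducing, -563 mod 2369 = 1806.

1806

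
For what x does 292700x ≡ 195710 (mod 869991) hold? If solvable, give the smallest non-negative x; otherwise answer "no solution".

First find gcd(292700, 869991):
869991 = 2*292700 + 284591
292700 = 1*284591 + 8109
284591 = 35*8109 + 776
8109 = 10*776 + 349
776 = 2*349 + 78
349 = 4*78 + 37
78 = 2*37 + 4
37 = 9*4 + 1
4 = 4*1 + 0
gcd = 1, so a unique solution mod 869991 exists.
Back-substitute for the Bézout coefficients:
1 = 37 − 9·4
1 = −9·78 + 19·37
1 = 19·349 − 85·78
1 = −85·776 + 189·349
1 = 189·8109 − 1975·776
1 = −1975·284591 + 69314·8109
1 = 69314·292700 − 71289·284591
1 = −71289·869991 + 211892·292700
So 292700·(211892) ≡ 1 (mod 869991), giving 292700⁻¹ ≡ 211892.
x ≡ 292700⁻¹·195710 ≡ 211892·195710 ≡ 392314 (mod 869991).

392314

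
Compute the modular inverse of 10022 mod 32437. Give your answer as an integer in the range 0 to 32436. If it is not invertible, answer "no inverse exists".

6813

Apply the Euclidean algorithm to 32437 and 10022:
32437 = 3·10022 + 2371
10022 = 4·2371 + 538
2371 = 4·538 + 219
538 = 2·219 + 100
219 = 2·100 + 19
100 = 5·19 + 5
19 = 3·5 + 4
5 = 1·4 + 1
4 = 4·1 + 0
The gcd is 1. Working backward:
1 = 5 − 4
1 = −19 + 4·5
1 = 4·100 − 21·19
1 = −21·219 + 46·100
1 = 46·538 − 113·219
1 = −113·2371 + 498·538
1 = 498·10022 − 2105·2371
1 = −2105·32437 + 6813·10022
So 10022·6813 ≡ 1 (mod 32437).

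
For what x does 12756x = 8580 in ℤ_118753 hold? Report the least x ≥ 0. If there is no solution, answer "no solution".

6927

First find gcd(12756, 118753):
118753 = 9×12756 + 3949
12756 = 3×3949 + 909
3949 = 4×909 + 313
909 = 2×313 + 283
313 = 1×283 + 30
283 = 9×30 + 13
30 = 2×13 + 4
13 = 3×4 + 1
4 = 4×1 + 0
gcd = 1, so a unique solution mod 118753 exists.
Back-substitute for the Bézout coefficients:
1 = 13 − 3·4
1 = −3·30 + 7·13
1 = 7·283 − 66·30
1 = −66·313 + 73·283
1 = 73·909 − 212·313
1 = −212·3949 + 921·909
1 = 921·12756 − 2975·3949
1 = −2975·118753 + 27696·12756
So 12756·(27696) ≡ 1 (mod 118753), giving 12756⁻¹ ≡ 27696.
x ≡ 12756⁻¹·8580 ≡ 27696·8580 ≡ 6927 (mod 118753).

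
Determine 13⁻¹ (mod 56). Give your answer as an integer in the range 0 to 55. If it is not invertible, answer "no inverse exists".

13

Apply the Euclidean algorithm to 56 and 13:
56 = 4×13 + 4
13 = 3×4 + 1
4 = 4×1 + 0
gcd = 1, so the inverse exists. Back-substitute:
1 = 13 − 3·4
1 = −3·56 + 13·13
So 13·13 ≡ 1 (mod 56).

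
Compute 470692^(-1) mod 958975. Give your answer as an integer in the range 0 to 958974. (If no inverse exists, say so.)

Apply the Euclidean algorithm to 958975 and 470692:
958975 = 2×470692 + 17591
470692 = 26×17591 + 13326
17591 = 1×13326 + 4265
13326 = 3×4265 + 531
4265 = 8×531 + 17
531 = 31×17 + 4
17 = 4×4 + 1
4 = 4×1 + 0
Since gcd(470692, 958975) = 1, back-substitute to write 1 as a combination:
1 = 17 − 4·4
1 = −4·531 + 125·17
1 = 125·4265 − 1004·531
1 = −1004·13326 + 3137·4265
1 = 3137·17591 − 4141·13326
1 = −4141·470692 + 110803·17591
1 = 110803·958975 − 225747·470692
So 470692·(-225747) ≡ 1 (mod 958975), and -225747 ≡ 733228 (mod 958975).

733228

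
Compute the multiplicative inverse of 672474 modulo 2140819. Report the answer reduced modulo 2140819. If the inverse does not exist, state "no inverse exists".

1527999

Extended Euclidean algorithm:
2140819 = 3*672474 + 123397
672474 = 5*123397 + 55489
123397 = 2*55489 + 12419
55489 = 4*12419 + 5813
12419 = 2*5813 + 793
5813 = 7*793 + 262
793 = 3*262 + 7
262 = 37*7 + 3
7 = 2*3 + 1
3 = 3*1 + 0
gcd = 1, so the inverse exists. Back-substitute:
1 = 7 − 2·3
1 = −2·262 + 75·7
1 = 75·793 − 227·262
1 = −227·5813 + 1664·793
1 = 1664·12419 − 3555·5813
1 = −3555·55489 + 15884·12419
1 = 15884·123397 − 35323·55489
1 = −35323·672474 + 192499·123397
1 = 192499·2140819 − 612820·672474
So 672474·(-612820) ≡ 1 (mod 2140819), and -612820 ≡ 1527999 (mod 2140819).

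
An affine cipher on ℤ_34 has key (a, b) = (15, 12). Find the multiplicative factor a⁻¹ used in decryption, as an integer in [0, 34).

25

Run Euclid on (34, 15):
34 = 2·15 + 4
15 = 3·4 + 3
4 = 1·3 + 1
3 = 3·1 + 0
Since gcd(15, 34) = 1, back-substitute to write 1 as a combination:
1 = 4 − 3
1 = −15 + 4·4
1 = 4·34 − 9·15
Thus 15·(-9) ≡ 1 (mod 34); reducing, -9 mod 34 = 25.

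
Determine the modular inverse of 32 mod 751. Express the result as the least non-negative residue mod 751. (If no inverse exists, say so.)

Run Euclid on (751, 32):
751 = 23×32 + 15
32 = 2×15 + 2
15 = 7×2 + 1
2 = 2×1 + 0
Since gcd(32, 751) = 1, back-substitute to write 1 as a combination:
1 = 15 − 7·2
1 = −7·32 + 15·15
1 = 15·751 − 352·32
So 32·(-352) ≡ 1 (mod 751), and -352 ≡ 399 (mod 751).

399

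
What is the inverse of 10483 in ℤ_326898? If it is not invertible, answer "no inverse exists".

no inverse exists

Compute gcd(10483, 326898):
326898 = 31*10483 + 1925
10483 = 5*1925 + 858
1925 = 2*858 + 209
858 = 4*209 + 22
209 = 9*22 + 11
22 = 2*11 + 0
The gcd is 11, not 1, hence no inverse exists.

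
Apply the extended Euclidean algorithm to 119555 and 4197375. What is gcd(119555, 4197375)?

Repeated division:
4197375 = 35×119555 + 12950
119555 = 9×12950 + 3005
12950 = 4×3005 + 930
3005 = 3×930 + 215
930 = 4×215 + 70
215 = 3×70 + 5
70 = 14×5 + 0
gcd(119555, 4197375) = 5.
Back-substituting:
5 = 215 − 3·70
5 = −3·930 + 13·215
5 = 13·3005 − 42·930
5 = −42·12950 + 181·3005
5 = 181·119555 − 1671·12950
5 = −1671·4197375 + 58666·119555
So 5 = (-1671)·4197375 + (58666)·119555.

5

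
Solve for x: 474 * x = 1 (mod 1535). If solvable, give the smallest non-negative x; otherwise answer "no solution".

First find gcd(474, 1535):
1535 = 3·474 + 113
474 = 4·113 + 22
113 = 5·22 + 3
22 = 7·3 + 1
3 = 3·1 + 0
gcd = 1, so a unique solution mod 1535 exists.
Back-substitute for the Bézout coefficients:
1 = 22 − 7·3
1 = −7·113 + 36·22
1 = 36·474 − 151·113
1 = −151·1535 + 489·474
So 474·(489) ≡ 1 (mod 1535), giving 474⁻¹ ≡ 489.
x ≡ 474⁻¹·1 ≡ 489·1 ≡ 489 (mod 1535).

489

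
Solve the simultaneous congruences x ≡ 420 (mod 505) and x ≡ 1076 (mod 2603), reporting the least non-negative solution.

Write x = 420 + 505·k. Then 505·k ≡ 1076 − 420 ≡ 656 (mod 2603).
Need 505⁻¹ mod 2603. Extended Euclid on (2603, 505):
2603 = 5*505 + 78
505 = 6*78 + 37
78 = 2*37 + 4
37 = 9*4 + 1
4 = 4*1 + 0
Back-substitute:
1 = 37 − 9·4
1 = −9·78 + 19·37
1 = 19·505 − 123·78
1 = −123·2603 + 634·505
505⁻¹ ≡ 634 (mod 2603), so k ≡ 634·656 ≡ 2027 (mod 2603).
x = 420 + 505·2027 = 1024055.

1024055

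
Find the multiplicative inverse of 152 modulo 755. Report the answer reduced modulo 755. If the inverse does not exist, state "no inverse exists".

gcd(755, 152) by repeated division:
755 = 4×152 + 147
152 = 1×147 + 5
147 = 29×5 + 2
5 = 2×2 + 1
2 = 2×1 + 0
Since gcd(152, 755) = 1, back-substitute to write 1 as a combination:
1 = 5 − 2·2
1 = −2·147 + 59·5
1 = 59·152 − 61·147
1 = −61·755 + 303·152
So 152·303 ≡ 1 (mod 755).

303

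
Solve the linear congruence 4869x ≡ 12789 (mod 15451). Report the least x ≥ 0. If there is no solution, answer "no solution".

5172

First find gcd(4869, 15451):
15451 = 3·4869 + 844
4869 = 5·844 + 649
844 = 1·649 + 195
649 = 3·195 + 64
195 = 3·64 + 3
64 = 21·3 + 1
3 = 3·1 + 0
gcd = 1, so a unique solution mod 15451 exists.
Back-substitute for the Bézout coefficients:
1 = 64 − 21·3
1 = −21·195 + 64·64
1 = 64·649 − 213·195
1 = −213·844 + 277·649
1 = 277·4869 − 1598·844
1 = −1598·15451 + 5071·4869
So 4869·(5071) ≡ 1 (mod 15451), giving 4869⁻¹ ≡ 5071.
x ≡ 4869⁻¹·12789 ≡ 5071·12789 ≡ 5172 (mod 15451).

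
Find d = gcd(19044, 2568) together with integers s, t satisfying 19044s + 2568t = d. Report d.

Euclidean algorithm:
19044 = 7*2568 + 1068
2568 = 2*1068 + 432
1068 = 2*432 + 204
432 = 2*204 + 24
204 = 8*24 + 12
24 = 2*12 + 0
gcd(19044, 2568) = 12.
Express as a combination:
12 = 204 − 8·24
12 = −8·432 + 17·204
12 = 17·1068 − 42·432
12 = −42·2568 + 101·1068
12 = 101·19044 − 749·2568
So 12 = (101)·19044 + (-749)·2568.

12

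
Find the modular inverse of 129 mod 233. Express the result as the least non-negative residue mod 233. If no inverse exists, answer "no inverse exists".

gcd(233, 129) by repeated division:
233 = 1*129 + 104
129 = 1*104 + 25
104 = 4*25 + 4
25 = 6*4 + 1
4 = 4*1 + 0
gcd = 1, so the inverse exists. Back-substitute:
1 = 25 − 6·4
1 = −6·104 + 25·25
1 = 25·129 − 31·104
1 = −31·233 + 56·129
So 129·56 ≡ 1 (mod 233).

56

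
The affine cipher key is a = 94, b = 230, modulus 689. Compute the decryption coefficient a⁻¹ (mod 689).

gcd(689, 94) by repeated division:
689 = 7*94 + 31
94 = 3*31 + 1
31 = 31*1 + 0
Since gcd(94, 689) = 1, back-substitute to write 1 as a combination:
1 = 94 − 3·31
1 = −3·689 + 22·94
So 94·22 ≡ 1 (mod 689).

22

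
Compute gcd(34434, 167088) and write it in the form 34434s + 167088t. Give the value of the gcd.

6

Apply Euclid's algorithm to 167088 and 34434:
167088 = 4×34434 + 29352
34434 = 1×29352 + 5082
29352 = 5×5082 + 3942
5082 = 1×3942 + 1140
3942 = 3×1140 + 522
1140 = 2×522 + 96
522 = 5×96 + 42
96 = 2×42 + 12
42 = 3×12 + 6
12 = 2×6 + 0
gcd(34434, 167088) = 6.
Working backward:
6 = 42 − 3·12
6 = −3·96 + 7·42
6 = 7·522 − 38·96
6 = −38·1140 + 83·522
6 = 83·3942 − 287·1140
6 = −287·5082 + 370·3942
6 = 370·29352 − 2137·5082
6 = −2137·34434 + 2507·29352
6 = 2507·167088 − 12165·34434
So 6 = (2507)·167088 + (-12165)·34434.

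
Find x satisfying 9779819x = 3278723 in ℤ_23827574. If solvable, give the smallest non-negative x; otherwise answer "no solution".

10614577

First find gcd(9779819, 23827574):
23827574 = 2·9779819 + 4267936
9779819 = 2·4267936 + 1243947
4267936 = 3·1243947 + 536095
1243947 = 2·536095 + 171757
536095 = 3·171757 + 20824
171757 = 8·20824 + 5165
20824 = 4·5165 + 164
5165 = 31·164 + 81
164 = 2·81 + 2
81 = 40·2 + 1
2 = 2·1 + 0
gcd = 1, so a unique solution mod 23827574 exists.
Back-substitute for the Bézout coefficients:
1 = 81 − 40·2
1 = −40·164 + 81·81
1 = 81·5165 − 2551·164
1 = −2551·20824 + 10285·5165
1 = 10285·171757 − 84831·20824
1 = −84831·536095 + 264778·171757
1 = 264778·1243947 − 614387·536095
1 = −614387·4267936 + 2107939·1243947
1 = 2107939·9779819 − 4830265·4267936
1 = −4830265·23827574 + 11768469·9779819
So 9779819·(11768469) ≡ 1 (mod 23827574), giving 9779819⁻¹ ≡ 11768469.
x ≡ 9779819⁻¹·3278723 ≡ 11768469·3278723 ≡ 10614577 (mod 23827574).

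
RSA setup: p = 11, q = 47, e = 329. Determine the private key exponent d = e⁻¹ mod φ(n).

φ(n) = (p−1)(q−1) = 10·46 = 460.
Need d with 329·d ≡ 1 (mod 460). Apply the extended Euclidean algorithm:
460 = 1*329 + 131
329 = 2*131 + 67
131 = 1*67 + 64
67 = 1*64 + 3
64 = 21*3 + 1
3 = 3*1 + 0
Back-substitute:
1 = 64 − 21·3
1 = −21·67 + 22·64
1 = 22·131 − 43·67
1 = −43·329 + 108·131
1 = 108·460 − 151·329
So 329·(-151) ≡ 1 (mod 460), hence d ≡ -151 ≡ 309 (mod 460).

309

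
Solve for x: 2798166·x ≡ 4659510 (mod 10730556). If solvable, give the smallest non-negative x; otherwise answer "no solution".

First find gcd(2798166, 10730556):
10730556 = 3·2798166 + 2336058
2798166 = 1·2336058 + 462108
2336058 = 5·462108 + 25518
462108 = 18·25518 + 2784
25518 = 9·2784 + 462
2784 = 6·462 + 12
462 = 38·12 + 6
12 = 2·6 + 0
gcd = 6 and 6 | 4659510, so solutions exist. Divide through by 6: 466361x ≡ 776585 (mod 1788426).
Now find 466361⁻¹ mod 1788426:
1788426 = 3·466361 + 389343
466361 = 1·389343 + 77018
389343 = 5·77018 + 4253
77018 = 18·4253 + 464
4253 = 9·464 + 77
464 = 6·77 + 2
77 = 38·2 + 1
2 = 2·1 + 0
Back-substitute:
1 = 77 − 38·2
1 = −38·464 + 229·77
1 = 229·4253 − 2099·464
1 = −2099·77018 + 38011·4253
1 = 38011·389343 − 192154·77018
1 = −192154·466361 + 230165·389343
1 = 230165·1788426 − 882649·466361
So 466361·(-882649) ≡ 1 (mod 1788426), i.e. 466361⁻¹ ≡ 905777.
Then x ≡ 905777·776585 ≡ 1636207 (mod 1788426); the smallest non-negative solution is x = 1636207.

1636207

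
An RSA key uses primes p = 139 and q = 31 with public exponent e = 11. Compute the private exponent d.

φ(n) = (p−1)(q−1) = 138·30 = 4140.
Need d with 11·d ≡ 1 (mod 4140). Apply the extended Euclidean algorithm:
4140 = 376*11 + 4
11 = 2*4 + 3
4 = 1*3 + 1
3 = 3*1 + 0
Back-substitute:
1 = 4 − 3
1 = −11 + 3·4
1 = 3·4140 − 1129·11
So 11·(-1129) ≡ 1 (mod 4140), hence d ≡ -1129 ≡ 3011 (mod 4140).

3011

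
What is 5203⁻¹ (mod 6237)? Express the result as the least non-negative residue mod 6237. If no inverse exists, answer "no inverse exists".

no inverse exists

Compute gcd(5203, 6237):
6237 = 1×5203 + 1034
5203 = 5×1034 + 33
1034 = 31×33 + 11
33 = 3×11 + 0
The gcd is 11, not 1, hence no inverse exists.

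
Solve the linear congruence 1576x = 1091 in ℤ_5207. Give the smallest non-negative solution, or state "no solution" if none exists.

1015

First find gcd(1576, 5207):
5207 = 3*1576 + 479
1576 = 3*479 + 139
479 = 3*139 + 62
139 = 2*62 + 15
62 = 4*15 + 2
15 = 7*2 + 1
2 = 2*1 + 0
gcd = 1, so a unique solution mod 5207 exists.
Back-substitute for the Bézout coefficients:
1 = 15 − 7·2
1 = −7·62 + 29·15
1 = 29·139 − 65·62
1 = −65·479 + 224·139
1 = 224·1576 − 737·479
1 = −737·5207 + 2435·1576
So 1576·(2435) ≡ 1 (mod 5207), giving 1576⁻¹ ≡ 2435.
x ≡ 1576⁻¹·1091 ≡ 2435·1091 ≡ 1015 (mod 5207).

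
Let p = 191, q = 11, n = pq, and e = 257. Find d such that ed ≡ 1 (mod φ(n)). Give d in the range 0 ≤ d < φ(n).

1693

φ(n) = (p−1)(q−1) = 190·10 = 1900.
Need d with 257·d ≡ 1 (mod 1900). Apply the extended Euclidean algorithm:
1900 = 7*257 + 101
257 = 2*101 + 55
101 = 1*55 + 46
55 = 1*46 + 9
46 = 5*9 + 1
9 = 9*1 + 0
Back-substitute:
1 = 46 − 5·9
1 = −5·55 + 6·46
1 = 6·101 − 11·55
1 = −11·257 + 28·101
1 = 28·1900 − 207·257
So 257·(-207) ≡ 1 (mod 1900), hence d ≡ -207 ≡ 1693 (mod 1900).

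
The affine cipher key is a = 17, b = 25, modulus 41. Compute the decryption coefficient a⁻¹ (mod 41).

Run Euclid on (41, 17):
41 = 2×17 + 7
17 = 2×7 + 3
7 = 2×3 + 1
3 = 3×1 + 0
gcd = 1, so the inverse exists. Back-substitute:
1 = 7 − 2·3
1 = −2·17 + 5·7
1 = 5·41 − 12·17
Thus 17·(-12) ≡ 1 (mod 41); reducing, -12 mod 41 = 29.

29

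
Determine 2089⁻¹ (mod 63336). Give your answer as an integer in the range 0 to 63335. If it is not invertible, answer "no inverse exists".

Apply the Euclidean algorithm to 63336 and 2089:
63336 = 30*2089 + 666
2089 = 3*666 + 91
666 = 7*91 + 29
91 = 3*29 + 4
29 = 7*4 + 1
4 = 4*1 + 0
Since gcd(2089, 63336) = 1, back-substitute to write 1 as a combination:
1 = 29 − 7·4
1 = −7·91 + 22·29
1 = 22·666 − 161·91
1 = −161·2089 + 505·666
1 = 505·63336 − 15311·2089
So 2089·(-15311) ≡ 1 (mod 63336), and -15311 ≡ 48025 (mod 63336).

48025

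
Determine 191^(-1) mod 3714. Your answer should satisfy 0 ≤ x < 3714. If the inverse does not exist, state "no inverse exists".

3539

Run Euclid on (3714, 191):
3714 = 19·191 + 85
191 = 2·85 + 21
85 = 4·21 + 1
21 = 21·1 + 0
The gcd is 1. Working backward:
1 = 85 − 4·21
1 = −4·191 + 9·85
1 = 9·3714 − 175·191
Hence 191⁻¹ ≡ -175 ≡ 3539 (mod 3714).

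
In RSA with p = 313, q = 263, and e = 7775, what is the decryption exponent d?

φ(n) = (p−1)(q−1) = 312·262 = 81744.
Need d with 7775·d ≡ 1 (mod 81744). Apply the extended Euclidean algorithm:
81744 = 10×7775 + 3994
7775 = 1×3994 + 3781
3994 = 1×3781 + 213
3781 = 17×213 + 160
213 = 1×160 + 53
160 = 3×53 + 1
53 = 53×1 + 0
Back-substitute:
1 = 160 − 3·53
1 = −3·213 + 4·160
1 = 4·3781 − 71·213
1 = −71·3994 + 75·3781
1 = 75·7775 − 146·3994
1 = −146·81744 + 1535·7775
So 7775·1535 ≡ 1 (mod 81744), hence d = 1535.

1535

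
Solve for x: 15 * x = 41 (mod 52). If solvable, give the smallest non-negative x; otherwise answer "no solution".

27

First find gcd(15, 52):
52 = 3×15 + 7
15 = 2×7 + 1
7 = 7×1 + 0
gcd = 1, so a unique solution mod 52 exists.
Back-substitute for the Bézout coefficients:
1 = 15 − 2·7
1 = −2·52 + 7·15
So 15·(7) ≡ 1 (mod 52), giving 15⁻¹ ≡ 7.
x ≡ 15⁻¹·41 ≡ 7·41 ≡ 27 (mod 52).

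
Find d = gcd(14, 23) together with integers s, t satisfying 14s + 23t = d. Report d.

Apply Euclid's algorithm to 23 and 14:
23 = 1·14 + 9
14 = 1·9 + 5
9 = 1·5 + 4
5 = 1·4 + 1
4 = 4·1 + 0
gcd(14, 23) = 1.
Working backward:
1 = 5 − 4
1 = −9 + 2·5
1 = 2·14 − 3·9
1 = −3·23 + 5·14
So 1 = (-3)·23 + (5)·14.

1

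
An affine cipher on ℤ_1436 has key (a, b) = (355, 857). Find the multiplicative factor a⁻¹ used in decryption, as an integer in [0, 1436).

gcd(1436, 355) by repeated division:
1436 = 4*355 + 16
355 = 22*16 + 3
16 = 5*3 + 1
3 = 3*1 + 0
gcd = 1, so the inverse exists. Back-substitute:
1 = 16 − 5·3
1 = −5·355 + 111·16
1 = 111·1436 − 449·355
So 355·(-449) ≡ 1 (mod 1436), and -449 ≡ 987 (mod 1436).

987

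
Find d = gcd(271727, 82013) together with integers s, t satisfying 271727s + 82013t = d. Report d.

Repeated division:
271727 = 3×82013 + 25688
82013 = 3×25688 + 4949
25688 = 5×4949 + 943
4949 = 5×943 + 234
943 = 4×234 + 7
234 = 33×7 + 3
7 = 2×3 + 1
3 = 3×1 + 0
gcd(271727, 82013) = 1.
Express as a combination:
1 = 7 − 2·3
1 = −2·234 + 67·7
1 = 67·943 − 270·234
1 = −270·4949 + 1417·943
1 = 1417·25688 − 7355·4949
1 = −7355·82013 + 23482·25688
1 = 23482·271727 − 77801·82013
So 1 = (23482)·271727 + (-77801)·82013.

1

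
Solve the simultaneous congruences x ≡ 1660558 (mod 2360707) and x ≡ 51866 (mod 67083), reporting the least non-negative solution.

Write x = 1660558 + 2360707·k. Then 2360707·k ≡ 51866 − 1660558 ≡ 1300 (mod 67083).
Need 2360707⁻¹ mod 67083. Extended Euclid on (67083, 12802):
67083 = 5·12802 + 3073
12802 = 4·3073 + 510
3073 = 6·510 + 13
510 = 39·13 + 3
13 = 4·3 + 1
3 = 3·1 + 0
Back-substitute:
1 = 13 − 4·3
1 = −4·510 + 157·13
1 = 157·3073 − 946·510
1 = −946·12802 + 3941·3073
1 = 3941·67083 − 20651·12802
2360707⁻¹ ≡ 46432 (mod 67083), so k ≡ 46432·1300 ≡ 53983 (mod 67083).
x = 1660558 + 2360707·53983 = 127439706539.

127439706539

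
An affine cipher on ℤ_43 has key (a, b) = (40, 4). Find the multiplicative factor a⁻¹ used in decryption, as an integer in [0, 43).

14

gcd(43, 40) by repeated division:
43 = 1×40 + 3
40 = 13×3 + 1
3 = 3×1 + 0
Since gcd(40, 43) = 1, back-substitute to write 1 as a combination:
1 = 40 − 13·3
1 = −13·43 + 14·40
So 40·14 ≡ 1 (mod 43).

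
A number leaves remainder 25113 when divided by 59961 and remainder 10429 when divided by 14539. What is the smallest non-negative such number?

854889090

Write x = 25113 + 59961·k. Then 59961·k ≡ 10429 − 25113 ≡ 14394 (mod 14539).
Need 59961⁻¹ mod 14539. Extended Euclid on (14539, 1805):
14539 = 8·1805 + 99
1805 = 18·99 + 23
99 = 4·23 + 7
23 = 3·7 + 2
7 = 3·2 + 1
2 = 2·1 + 0
Back-substitute:
1 = 7 − 3·2
1 = −3·23 + 10·7
1 = 10·99 − 43·23
1 = −43·1805 + 784·99
1 = 784·14539 − 6315·1805
59961⁻¹ ≡ 8224 (mod 14539), so k ≡ 8224·14394 ≡ 14257 (mod 14539).
x = 25113 + 59961·14257 = 854889090.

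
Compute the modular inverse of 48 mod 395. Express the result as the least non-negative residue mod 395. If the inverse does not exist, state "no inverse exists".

107

gcd(395, 48) by repeated division:
395 = 8*48 + 11
48 = 4*11 + 4
11 = 2*4 + 3
4 = 1*3 + 1
3 = 3*1 + 0
gcd = 1, so the inverse exists. Back-substitute:
1 = 4 − 3
1 = −11 + 3·4
1 = 3·48 − 13·11
1 = −13·395 + 107·48
So 48·107 ≡ 1 (mod 395).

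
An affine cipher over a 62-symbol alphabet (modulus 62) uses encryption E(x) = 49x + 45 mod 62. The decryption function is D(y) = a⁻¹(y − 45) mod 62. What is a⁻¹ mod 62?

gcd(62, 49) by repeated division:
62 = 1×49 + 13
49 = 3×13 + 10
13 = 1×10 + 3
10 = 3×3 + 1
3 = 3×1 + 0
The gcd is 1. Working backward:
1 = 10 − 3·3
1 = −3·13 + 4·10
1 = 4·49 − 15·13
1 = −15·62 + 19·49
So 49·19 ≡ 1 (mod 62).

19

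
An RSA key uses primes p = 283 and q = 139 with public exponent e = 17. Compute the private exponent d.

25181

φ(n) = (p−1)(q−1) = 282·138 = 38916.
Need d with 17·d ≡ 1 (mod 38916). Apply the extended Euclidean algorithm:
38916 = 2289*17 + 3
17 = 5*3 + 2
3 = 1*2 + 1
2 = 2*1 + 0
Back-substitute:
1 = 3 − 2
1 = −17 + 6·3
1 = 6·38916 − 13735·17
So 17·(-13735) ≡ 1 (mod 38916), hence d ≡ -13735 ≡ 25181 (mod 38916).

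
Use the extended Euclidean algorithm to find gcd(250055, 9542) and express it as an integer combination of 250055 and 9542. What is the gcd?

13

Repeated division:
250055 = 26×9542 + 1963
9542 = 4×1963 + 1690
1963 = 1×1690 + 273
1690 = 6×273 + 52
273 = 5×52 + 13
52 = 4×13 + 0
gcd(250055, 9542) = 13.
Working backward:
13 = 273 − 5·52
13 = −5·1690 + 31·273
13 = 31·1963 − 36·1690
13 = −36·9542 + 175·1963
13 = 175·250055 − 4586·9542
So 13 = (175)·250055 + (-4586)·9542.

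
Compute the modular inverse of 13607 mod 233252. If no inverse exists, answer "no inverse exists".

70591

Apply the Euclidean algorithm to 233252 and 13607:
233252 = 17·13607 + 1933
13607 = 7·1933 + 76
1933 = 25·76 + 33
76 = 2·33 + 10
33 = 3·10 + 3
10 = 3·3 + 1
3 = 3·1 + 0
gcd = 1, so the inverse exists. Back-substitute:
1 = 10 − 3·3
1 = −3·33 + 10·10
1 = 10·76 − 23·33
1 = −23·1933 + 585·76
1 = 585·13607 − 4118·1933
1 = −4118·233252 + 70591·13607
So 13607·70591 ≡ 1 (mod 233252).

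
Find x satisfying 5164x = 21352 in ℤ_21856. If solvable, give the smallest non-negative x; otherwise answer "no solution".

2078

First find gcd(5164, 21856):
21856 = 4×5164 + 1200
5164 = 4×1200 + 364
1200 = 3×364 + 108
364 = 3×108 + 40
108 = 2×40 + 28
40 = 1×28 + 12
28 = 2×12 + 4
12 = 3×4 + 0
gcd = 4 and 4 | 21352, so solutions exist. Divide through by 4: 1291x ≡ 5338 (mod 5464).
Now find 1291⁻¹ mod 5464:
5464 = 4·1291 + 300
1291 = 4·300 + 91
300 = 3·91 + 27
91 = 3·27 + 10
27 = 2·10 + 7
10 = 1·7 + 3
7 = 2·3 + 1
3 = 3·1 + 0
Back-substitute:
1 = 7 − 2·3
1 = −2·10 + 3·7
1 = 3·27 − 8·10
1 = −8·91 + 27·27
1 = 27·300 − 89·91
1 = −89·1291 + 383·300
1 = 383·5464 − 1621·1291
So 1291·(-1621) ≡ 1 (mod 5464), i.e. 1291⁻¹ ≡ 3843.
Then x ≡ 3843·5338 ≡ 2078 (mod 5464); the smallest non-negative solution is x = 2078.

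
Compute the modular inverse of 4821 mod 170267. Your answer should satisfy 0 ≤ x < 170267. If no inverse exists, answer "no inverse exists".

gcd(170267, 4821) by repeated division:
170267 = 35*4821 + 1532
4821 = 3*1532 + 225
1532 = 6*225 + 182
225 = 1*182 + 43
182 = 4*43 + 10
43 = 4*10 + 3
10 = 3*3 + 1
3 = 3*1 + 0
Since gcd(4821, 170267) = 1, back-substitute to write 1 as a combination:
1 = 10 − 3·3
1 = −3·43 + 13·10
1 = 13·182 − 55·43
1 = −55·225 + 68·182
1 = 68·1532 − 463·225
1 = −463·4821 + 1457·1532
1 = 1457·170267 − 51458·4821
Hence 4821⁻¹ ≡ -51458 ≡ 118809 (mod 170267).

118809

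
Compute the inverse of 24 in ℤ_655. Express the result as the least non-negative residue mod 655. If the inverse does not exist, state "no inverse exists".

464

Run Euclid on (655, 24):
655 = 27×24 + 7
24 = 3×7 + 3
7 = 2×3 + 1
3 = 3×1 + 0
Since gcd(24, 655) = 1, back-substitute to write 1 as a combination:
1 = 7 − 2·3
1 = −2·24 + 7·7
1 = 7·655 − 191·24
Thus 24·(-191) ≡ 1 (mod 655); reducing, -191 mod 655 = 464.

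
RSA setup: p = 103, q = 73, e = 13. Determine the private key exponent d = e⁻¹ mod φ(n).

φ(n) = (p−1)(q−1) = 102·72 = 7344.
Need d with 13·d ≡ 1 (mod 7344). Apply the extended Euclidean algorithm:
7344 = 564×13 + 12
13 = 1×12 + 1
12 = 12×1 + 0
Back-substitute:
1 = 13 − 12
1 = −7344 + 565·13
So 13·565 ≡ 1 (mod 7344), hence d = 565.

565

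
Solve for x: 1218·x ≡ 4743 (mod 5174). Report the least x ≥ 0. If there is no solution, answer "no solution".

no solution

gcd(1218, 5174):
5174 = 4×1218 + 302
1218 = 4×302 + 10
302 = 30×10 + 2
10 = 5×2 + 0
gcd = 2, but 2 ∤ 4743, so the congruence has no solution.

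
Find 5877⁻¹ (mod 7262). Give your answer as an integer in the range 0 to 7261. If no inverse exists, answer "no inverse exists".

gcd(7262, 5877) by repeated division:
7262 = 1·5877 + 1385
5877 = 4·1385 + 337
1385 = 4·337 + 37
337 = 9·37 + 4
37 = 9·4 + 1
4 = 4·1 + 0
The gcd is 1. Working backward:
1 = 37 − 9·4
1 = −9·337 + 82·37
1 = 82·1385 − 337·337
1 = −337·5877 + 1430·1385
1 = 1430·7262 − 1767·5877
Thus 5877·(-1767) ≡ 1 (mod 7262); reducing, -1767 mod 7262 = 5495.

5495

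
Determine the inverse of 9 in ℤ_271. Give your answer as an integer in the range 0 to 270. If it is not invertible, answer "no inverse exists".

Run Euclid on (271, 9):
271 = 30*9 + 1
9 = 9*1 + 0
Since gcd(9, 271) = 1, back-substitute to write 1 as a combination:
1 = 271 − 30·9
Thus 9·(-30) ≡ 1 (mod 271); reducing, -30 mod 271 = 241.

241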